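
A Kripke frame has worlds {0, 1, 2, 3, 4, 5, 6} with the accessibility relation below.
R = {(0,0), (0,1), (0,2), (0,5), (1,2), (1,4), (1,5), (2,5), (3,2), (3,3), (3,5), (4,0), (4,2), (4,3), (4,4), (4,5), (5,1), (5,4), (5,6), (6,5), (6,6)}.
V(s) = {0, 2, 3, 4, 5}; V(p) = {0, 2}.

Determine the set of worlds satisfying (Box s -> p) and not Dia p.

2, 5, 6

Let φ = (Box s -> p) and not Dia p. Evaluate φ at each world:
  0 (successors {0, 1, 2, 5}): φ is false.
  1 (successors {2, 4, 5}): φ is false.
  2 (successors {5}): φ is true.
  3 (successors {2, 3, 5}): φ is false.
  4 (successors {0, 2, 3, 4, 5}): φ is false.
  5 (successors {1, 4, 6}): φ is true.
  6 (successors {5, 6}): φ is true.
For instance, at 5:
  At 5: Box s -> p is true, not Dia p is true, so (Box s -> p) and not Dia p is true.
    At 5: Box s is false, p is false, so Box s -> p is true.
      At 5: Box s requires s at every successor {1, 4, 6}.
        s fails at 1, so Box s is false at 5.
    At 5: Dia p is false, so not Dia p is true.
      At 5: Dia p requires p at some successor in {1, 4, 6}.
        At 1: p is false.
        At 4: p is false.
        At 6: p is false.
      So Dia p is false at 5.
Satisfying worlds: {2, 5, 6}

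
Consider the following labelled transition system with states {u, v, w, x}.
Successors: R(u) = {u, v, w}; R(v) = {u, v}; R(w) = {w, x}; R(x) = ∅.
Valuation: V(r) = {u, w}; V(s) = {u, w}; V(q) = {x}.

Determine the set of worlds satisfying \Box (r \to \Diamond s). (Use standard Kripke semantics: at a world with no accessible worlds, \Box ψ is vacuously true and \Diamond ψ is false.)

Let φ = \Box (r \to \Diamond s). Evaluate φ at each world:
  u (successors {u, v, w}): φ is true.
  v (successors {u, v}): φ is true.
  w (successors {w, x}): φ is true.
  x (successors ∅): φ is true.
For instance, at w:
  At w: \Box (r \to \Diamond s) requires r \to \Diamond s at every successor {w, x}.
      At w: r is true, \Diamond s is true, so r \to \Diamond s is true.
      At x: r is false, \Diamond s is false, so r \to \Diamond s is true.
  So \Box (r \to \Diamond s) is true at w.
Satisfying worlds: {u, v, w, x}

u, v, w, x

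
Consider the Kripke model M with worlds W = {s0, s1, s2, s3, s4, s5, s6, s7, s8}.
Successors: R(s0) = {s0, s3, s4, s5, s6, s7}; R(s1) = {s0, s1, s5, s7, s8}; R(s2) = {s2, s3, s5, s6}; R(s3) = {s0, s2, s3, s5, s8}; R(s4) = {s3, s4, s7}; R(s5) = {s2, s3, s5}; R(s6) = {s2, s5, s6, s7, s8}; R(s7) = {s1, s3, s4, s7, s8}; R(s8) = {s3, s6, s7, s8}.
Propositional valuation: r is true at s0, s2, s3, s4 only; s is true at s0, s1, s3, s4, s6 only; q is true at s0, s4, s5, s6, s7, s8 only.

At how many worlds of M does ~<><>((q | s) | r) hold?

Let φ = ~<><>((q | s) | r). Evaluate φ at each world:
  s0 (successors {s0, s3, s4, s5, s6, s7}): φ is false.
  s1 (successors {s0, s1, s5, s7, s8}): φ is false.
  s2 (successors {s2, s3, s5, s6}): φ is false.
  s3 (successors {s0, s2, s3, s5, s8}): φ is false.
  s4 (successors {s3, s4, s7}): φ is false.
  s5 (successors {s2, s3, s5}): φ is false.
  s6 (successors {s2, s5, s6, s7, s8}): φ is false.
  s7 (successors {s1, s3, s4, s7, s8}): φ is false.
  s8 (successors {s3, s6, s7, s8}): φ is false.
For instance, at s8:
  At s8: <><>((q | s) | r) is true, so ~<><>((q | s) | r) is false.
    At s8: <><>((q | s) | r) requires <>((q | s) | r) at some successor in {s3, s6, s7, s8}.
      <>((q | s) | r) holds at s3, so <><>((q | s) | r) is true at s8.
Satisfying worlds: none.

0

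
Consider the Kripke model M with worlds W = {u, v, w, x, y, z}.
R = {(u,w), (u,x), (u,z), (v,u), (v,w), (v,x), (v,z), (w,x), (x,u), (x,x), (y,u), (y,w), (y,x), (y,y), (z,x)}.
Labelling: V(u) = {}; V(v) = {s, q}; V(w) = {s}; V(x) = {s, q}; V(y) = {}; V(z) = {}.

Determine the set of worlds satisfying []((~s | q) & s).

Let φ = []((~s | q) & s). Evaluate φ at each world:
  u (successors {w, x, z}): φ is false.
  v (successors {u, w, x, z}): φ is false.
  w (successors {x}): φ is true.
  x (successors {u, x}): φ is false.
  y (successors {u, w, x, y}): φ is false.
  z (successors {x}): φ is true.
For instance, at z:
  At z: []((~s | q) & s) requires (~s | q) & s at every successor {x}.
    At x: (~s | q) & s is true.
  So []((~s | q) & s) is true at z.
Satisfying worlds: {w, z}

w, z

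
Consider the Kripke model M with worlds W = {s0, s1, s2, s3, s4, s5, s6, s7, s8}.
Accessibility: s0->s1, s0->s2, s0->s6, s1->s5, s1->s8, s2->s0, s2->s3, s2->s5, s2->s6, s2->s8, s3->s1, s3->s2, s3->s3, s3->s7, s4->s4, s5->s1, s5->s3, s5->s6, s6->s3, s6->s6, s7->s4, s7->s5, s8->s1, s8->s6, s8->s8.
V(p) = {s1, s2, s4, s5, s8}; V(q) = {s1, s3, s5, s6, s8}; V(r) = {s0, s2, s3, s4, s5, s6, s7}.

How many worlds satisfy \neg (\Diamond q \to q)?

Recall that \Diamond ψ holds at a world iff ψ holds at some accessible world.
Let φ = \neg (\Diamond q \to q). Evaluate φ at each world:
  s0 (successors {s1, s2, s6}): φ is true.
  s1 (successors {s5, s8}): φ is false.
  s2 (successors {s0, s3, s5, s6, s8}): φ is true.
  s3 (successors {s1, s2, s3, s7}): φ is false.
  s4 (successors {s4}): φ is false.
  s5 (successors {s1, s3, s6}): φ is false.
  s6 (successors {s3, s6}): φ is false.
  s7 (successors {s4, s5}): φ is true.
  s8 (successors {s1, s6, s8}): φ is false.
For instance, at s8:
  At s8: \Diamond q \to q is true, so \neg (\Diamond q \to q) is false.
    At s8: \Diamond q is true, q is true, so \Diamond q \to q is true.
      At s8: \Diamond q requires q at some successor in {s1, s6, s8}.
        q holds at s1, so \Diamond q is true at s8.
Satisfying worlds: {s0, s2, s7}

3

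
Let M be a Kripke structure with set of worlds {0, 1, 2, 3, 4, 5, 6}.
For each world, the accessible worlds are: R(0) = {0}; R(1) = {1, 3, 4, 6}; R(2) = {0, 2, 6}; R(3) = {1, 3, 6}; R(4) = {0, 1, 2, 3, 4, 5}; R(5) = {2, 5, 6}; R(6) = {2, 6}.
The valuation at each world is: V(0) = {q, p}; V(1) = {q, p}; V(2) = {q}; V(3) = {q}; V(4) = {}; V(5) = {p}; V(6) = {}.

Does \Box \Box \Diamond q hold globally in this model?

Let φ = \Box \Box \Diamond q. Evaluate φ at each world:
  0 (successors {0}): φ is true.
  1 (successors {1, 3, 4, 6}): φ is true.
  2 (successors {0, 2, 6}): φ is true.
  3 (successors {1, 3, 6}): φ is true.
  4 (successors {0, 1, 2, 3, 4, 5}): φ is true.
  5 (successors {2, 5, 6}): φ is true.
  6 (successors {2, 6}): φ is true.
For instance, at 0:
  At 0: \Box \Box \Diamond q requires \Box \Diamond q at every successor {0}.
      At 0: \Box \Diamond q requires \Diamond q at every successor {0}.
        At 0: \Diamond q is true.
      So \Box \Diamond q is true at 0.
  So \Box \Box \Diamond q is true at 0.

Yes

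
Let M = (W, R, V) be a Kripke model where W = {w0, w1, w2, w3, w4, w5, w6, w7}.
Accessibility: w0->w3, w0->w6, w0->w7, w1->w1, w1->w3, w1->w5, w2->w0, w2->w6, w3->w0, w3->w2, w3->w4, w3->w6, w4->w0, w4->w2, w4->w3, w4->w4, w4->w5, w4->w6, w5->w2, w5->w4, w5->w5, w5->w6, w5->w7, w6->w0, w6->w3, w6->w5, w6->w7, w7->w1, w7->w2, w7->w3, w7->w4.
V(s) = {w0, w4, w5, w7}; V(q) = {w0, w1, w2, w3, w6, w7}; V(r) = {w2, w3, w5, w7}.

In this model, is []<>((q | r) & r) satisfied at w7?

No

At w7: []<>((q | r) & r) requires <>((q | r) & r) at every successor {w1, w2, w3, w4}.
  <>((q | r) & r) fails at w2, so []<>((q | r) & r) is false at w7.
    At w2: <>((q | r) & r) requires (q | r) & r at some successor in {w0, w6}.
      At w0: (q | r) & r is false.
      At w6: (q | r) & r is false.
    So <>((q | r) & r) is false at w2.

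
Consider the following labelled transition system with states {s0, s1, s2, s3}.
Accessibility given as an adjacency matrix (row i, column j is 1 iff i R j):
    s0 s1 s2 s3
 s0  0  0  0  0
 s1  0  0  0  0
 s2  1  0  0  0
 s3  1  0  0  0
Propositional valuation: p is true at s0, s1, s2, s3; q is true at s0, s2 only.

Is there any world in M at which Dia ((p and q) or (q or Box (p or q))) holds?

Yes

Recall that Box ψ holds at a world iff ψ holds at every accessible world, and Dia ψ holds iff ψ holds at some accessible world.
Let φ = Dia ((p and q) or (q or Box (p or q))). Evaluate φ at each world:
  s0 (successors ∅): φ is false.
  s1 (successors ∅): φ is false.
  s2 (successors {s0}): φ is true.
  s3 (successors {s0}): φ is true.
Detail at s2 (witness):
  At s2: Dia ((p and q) or (q or Box (p or q))) requires (p and q) or (q or Box (p or q)) at some successor in {s0}.
    (p and q) or (q or Box (p or q)) holds at s0, so Dia ((p and q) or (q or Box (p or q))) is true at s2.
      At s0: p and q is true, q or Box (p or q) is true, so (p and q) or (q or Box (p or q)) is true.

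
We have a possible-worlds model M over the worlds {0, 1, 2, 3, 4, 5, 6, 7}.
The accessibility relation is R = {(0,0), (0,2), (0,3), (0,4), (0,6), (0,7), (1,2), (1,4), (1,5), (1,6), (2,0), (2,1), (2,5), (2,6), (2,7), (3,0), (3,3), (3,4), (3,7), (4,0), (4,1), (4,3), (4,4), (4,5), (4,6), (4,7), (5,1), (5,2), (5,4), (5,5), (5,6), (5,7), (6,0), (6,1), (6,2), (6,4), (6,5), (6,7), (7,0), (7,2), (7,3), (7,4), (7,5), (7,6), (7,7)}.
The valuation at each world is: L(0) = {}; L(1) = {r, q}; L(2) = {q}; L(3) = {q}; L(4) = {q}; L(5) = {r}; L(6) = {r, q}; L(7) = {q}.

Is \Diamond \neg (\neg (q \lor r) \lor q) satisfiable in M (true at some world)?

Yes

Let φ = \Diamond \neg (\neg (q \lor r) \lor q). Evaluate φ at each world:
  0 (successors {0, 2, 3, 4, 6, 7}): φ is false.
  1 (successors {2, 4, 5, 6}): φ is true.
  2 (successors {0, 1, 5, 6, 7}): φ is true.
  3 (successors {0, 3, 4, 7}): φ is false.
  4 (successors {0, 1, 3, 4, 5, 6, 7}): φ is true.
  5 (successors {1, 2, 4, 5, 6, 7}): φ is true.
  6 (successors {0, 1, 2, 4, 5, 7}): φ is true.
  7 (successors {0, 2, 3, 4, 5, 6, 7}): φ is true.
Detail at 1 (witness):
  At 1: \Diamond \neg (\neg (q \lor r) \lor q) requires \neg (\neg (q \lor r) \lor q) at some successor in {2, 4, 5, 6}.
    \neg (\neg (q \lor r) \lor q) holds at 5, so \Diamond \neg (\neg (q \lor r) \lor q) is true at 1.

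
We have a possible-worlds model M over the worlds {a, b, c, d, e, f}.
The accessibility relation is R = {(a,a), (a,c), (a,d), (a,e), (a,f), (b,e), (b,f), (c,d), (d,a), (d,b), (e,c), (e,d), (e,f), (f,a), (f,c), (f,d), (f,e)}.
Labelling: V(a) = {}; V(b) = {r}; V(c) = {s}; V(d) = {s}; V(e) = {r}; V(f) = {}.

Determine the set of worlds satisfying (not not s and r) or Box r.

none

Let φ = (not not s and r) or Box r. Evaluate φ at each world:
  a (successors {a, c, d, e, f}): φ is false.
  b (successors {e, f}): φ is false.
  c (successors {d}): φ is false.
  d (successors {a, b}): φ is false.
  e (successors {c, d, f}): φ is false.
  f (successors {a, c, d, e}): φ is false.
For instance, at c:
  At c: not not s and r is false, Box r is false, so (not not s and r) or Box r is false.
    At c: Box r requires r at every successor {d}.
      r fails at d, so Box r is false at c.
Satisfying worlds: none.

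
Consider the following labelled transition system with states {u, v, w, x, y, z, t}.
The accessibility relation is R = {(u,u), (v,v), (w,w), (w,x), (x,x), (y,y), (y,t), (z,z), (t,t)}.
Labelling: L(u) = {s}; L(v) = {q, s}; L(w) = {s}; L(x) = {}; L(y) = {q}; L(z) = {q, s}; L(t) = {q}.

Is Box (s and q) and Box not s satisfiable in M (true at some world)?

Let φ = Box (s and q) and Box not s. Evaluate φ at each world:
  u (successors {u}): φ is false.
  v (successors {v}): φ is false.
  w (successors {w, x}): φ is false.
  x (successors {x}): φ is false.
  y (successors {y, t}): φ is false.
  z (successors {z}): φ is false.
  t (successors {t}): φ is false.
For instance, at v:
  At v: Box (s and q) is true, Box not s is false, so Box (s and q) and Box not s is false.
    At v: Box (s and q) requires s and q at every successor {v}.
      At v: s and q is true.
    So Box (s and q) is true at v.
    At v: Box not s requires not s at every successor {v}.
      not s fails at v, so Box not s is false at v.

No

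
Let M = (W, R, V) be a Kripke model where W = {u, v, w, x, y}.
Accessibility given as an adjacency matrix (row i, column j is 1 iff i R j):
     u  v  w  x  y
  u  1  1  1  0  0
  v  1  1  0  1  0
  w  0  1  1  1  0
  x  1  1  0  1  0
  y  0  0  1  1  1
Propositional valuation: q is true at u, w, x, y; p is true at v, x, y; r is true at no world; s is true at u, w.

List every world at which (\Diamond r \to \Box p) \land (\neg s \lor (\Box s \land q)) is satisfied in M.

v, x, y

Recall that \Box ψ holds at a world iff ψ holds at every accessible world, and \Diamond ψ holds iff ψ holds at some accessible world.
Let φ = (\Diamond r \to \Box p) \land (\neg s \lor (\Box s \land q)). Evaluate φ at each world:
  u (successors {u, v, w}): φ is false.
  v (successors {u, v, x}): φ is true.
  w (successors {v, w, x}): φ is false.
  x (successors {u, v, x}): φ is true.
  y (successors {w, x, y}): φ is true.
For instance, at v:
  At v: \Diamond r \to \Box p is true, \neg s \lor (\Box s \land q) is true, so (\Diamond r \to \Box p) \land (\neg s \lor (\Box s \land q)) is true.
    At v: \Diamond r is false, \Box p is false, so \Diamond r \to \Box p is true.
      At v: \Diamond r requires r at some successor in {u, v, x}.
        At u: r is false.
        At v: r is false.
        At x: r is false.
      So \Diamond r is false at v.
      At v: \Box p requires p at every successor {u, v, x}.
        p fails at u, so \Box p is false at v.
    At v: \neg s is true, \Box s \land q is false, so \neg s \lor (\Box s \land q) is true.
      At v: \Box s is false, q is false, so \Box s \land q is false.
Satisfying worlds: {v, x, y}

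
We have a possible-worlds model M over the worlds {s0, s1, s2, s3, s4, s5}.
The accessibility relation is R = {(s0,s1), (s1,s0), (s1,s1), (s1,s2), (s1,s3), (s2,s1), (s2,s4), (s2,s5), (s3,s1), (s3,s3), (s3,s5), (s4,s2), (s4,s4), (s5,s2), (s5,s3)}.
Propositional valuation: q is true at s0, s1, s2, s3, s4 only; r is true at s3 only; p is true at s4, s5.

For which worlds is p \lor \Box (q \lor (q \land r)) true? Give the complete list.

Let φ = p \lor \Box (q \lor (q \land r)). Evaluate φ at each world:
  s0 (successors {s1}): φ is true.
  s1 (successors {s0, s1, s2, s3}): φ is true.
  s2 (successors {s1, s4, s5}): φ is false.
  s3 (successors {s1, s3, s5}): φ is false.
  s4 (successors {s2, s4}): φ is true.
  s5 (successors {s2, s3}): φ is true.
For instance, at s2:
  At s2: p is false, \Box (q \lor (q \land r)) is false, so p \lor \Box (q \lor (q \land r)) is false.
    At s2: \Box (q \lor (q \land r)) requires q \lor (q \land r) at every successor {s1, s4, s5}.
      q \lor (q \land r) fails at s5, so \Box (q \lor (q \land r)) is false at s2.
Satisfying worlds: {s0, s1, s4, s5}

s0, s1, s4, s5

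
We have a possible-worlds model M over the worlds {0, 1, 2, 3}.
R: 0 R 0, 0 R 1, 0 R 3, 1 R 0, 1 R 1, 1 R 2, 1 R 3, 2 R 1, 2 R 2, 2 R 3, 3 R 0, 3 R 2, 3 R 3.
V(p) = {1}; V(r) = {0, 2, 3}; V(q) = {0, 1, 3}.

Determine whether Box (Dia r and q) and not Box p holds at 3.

Recall that Box ψ holds at a world iff ψ holds at every accessible world, and Dia ψ holds iff ψ holds at some accessible world.
At 3: Box (Dia r and q) is false, not Box p is true, so Box (Dia r and q) and not Box p is false.
  At 3: Box (Dia r and q) requires Dia r and q at every successor {0, 2, 3}.
    Dia r and q fails at 2, so Box (Dia r and q) is false at 3.
      At 2: Dia r is true, q is false, so Dia r and q is false.
  At 3: Box p is false, so not Box p is true.
    At 3: Box p requires p at every successor {0, 2, 3}.
      p fails at 0, so Box p is false at 3.

No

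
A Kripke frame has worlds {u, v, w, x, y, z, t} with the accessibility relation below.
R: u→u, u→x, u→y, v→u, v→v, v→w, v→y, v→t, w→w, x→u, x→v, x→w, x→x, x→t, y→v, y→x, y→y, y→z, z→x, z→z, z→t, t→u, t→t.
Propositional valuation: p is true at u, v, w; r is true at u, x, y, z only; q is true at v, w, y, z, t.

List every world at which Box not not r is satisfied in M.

Let φ = Box not not r. Evaluate φ at each world:
  u (successors {u, x, y}): φ is true.
  v (successors {u, v, w, y, t}): φ is false.
  w (successors {w}): φ is false.
  x (successors {u, v, w, x, t}): φ is false.
  y (successors {v, x, y, z}): φ is false.
  z (successors {x, z, t}): φ is false.
  t (successors {u, t}): φ is false.
For instance, at z:
  At z: Box not not r requires not not r at every successor {x, z, t}.
    not not r fails at t, so Box not not r is false at z.
Satisfying worlds: {u}

u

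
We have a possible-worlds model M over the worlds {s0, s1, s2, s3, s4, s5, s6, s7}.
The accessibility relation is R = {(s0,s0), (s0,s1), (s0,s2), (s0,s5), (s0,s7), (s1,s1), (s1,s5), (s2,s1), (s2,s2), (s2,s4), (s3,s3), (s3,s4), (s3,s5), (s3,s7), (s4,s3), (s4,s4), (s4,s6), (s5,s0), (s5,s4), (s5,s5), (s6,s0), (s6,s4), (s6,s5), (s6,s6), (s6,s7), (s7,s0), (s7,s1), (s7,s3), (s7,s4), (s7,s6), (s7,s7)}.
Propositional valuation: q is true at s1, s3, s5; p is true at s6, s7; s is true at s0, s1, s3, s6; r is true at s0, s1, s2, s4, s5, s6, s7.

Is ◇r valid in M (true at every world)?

Let φ = ◇r. Evaluate φ at each world:
  s0 (successors {s0, s1, s2, s5, s7}): φ is true.
  s1 (successors {s1, s5}): φ is true.
  s2 (successors {s1, s2, s4}): φ is true.
  s3 (successors {s3, s4, s5, s7}): φ is true.
  s4 (successors {s3, s4, s6}): φ is true.
  s5 (successors {s0, s4, s5}): φ is true.
  s6 (successors {s0, s4, s5, s6, s7}): φ is true.
  s7 (successors {s0, s1, s3, s4, s6, s7}): φ is true.
For instance, at s6:
  At s6: ◇r requires r at some successor in {s0, s4, s5, s6, s7}.
    r holds at s0, so ◇r is true at s6.

Yes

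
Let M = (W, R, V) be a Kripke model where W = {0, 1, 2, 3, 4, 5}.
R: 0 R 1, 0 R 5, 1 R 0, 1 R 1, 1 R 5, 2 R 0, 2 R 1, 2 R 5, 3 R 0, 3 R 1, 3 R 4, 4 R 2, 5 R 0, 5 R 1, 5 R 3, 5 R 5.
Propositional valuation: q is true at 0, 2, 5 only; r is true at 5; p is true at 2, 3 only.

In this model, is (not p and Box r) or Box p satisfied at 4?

Yes

At 4: not p and Box r is false, Box p is true, so (not p and Box r) or Box p is true.
  At 4: not p is true, Box r is false, so not p and Box r is false.
    At 4: Box r requires r at every successor {2}.
      r fails at 2, so Box r is false at 4.
  At 4: Box p requires p at every successor {2}.
    At 2: p is true.
  So Box p is true at 4.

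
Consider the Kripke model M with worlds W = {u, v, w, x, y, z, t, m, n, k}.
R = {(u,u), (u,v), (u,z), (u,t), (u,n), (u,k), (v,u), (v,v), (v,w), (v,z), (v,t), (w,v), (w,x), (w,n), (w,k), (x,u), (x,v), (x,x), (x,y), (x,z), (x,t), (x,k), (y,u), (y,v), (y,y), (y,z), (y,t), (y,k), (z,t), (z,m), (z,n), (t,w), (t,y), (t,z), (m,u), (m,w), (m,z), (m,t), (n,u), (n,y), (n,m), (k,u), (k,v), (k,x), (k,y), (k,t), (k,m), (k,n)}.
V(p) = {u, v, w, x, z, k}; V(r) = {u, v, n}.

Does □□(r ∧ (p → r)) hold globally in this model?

Recall that □ψ holds at a world iff ψ holds at every accessible world, and ◇ψ holds iff ψ holds at some accessible world.
Let φ = □□(r ∧ (p → r)). Evaluate φ at each world:
  u (successors {u, v, z, t, n, k}): φ is false.
  v (successors {u, v, w, z, t}): φ is false.
  w (successors {v, x, n, k}): φ is false.
  x (successors {u, v, x, y, z, t, k}): φ is false.
  y (successors {u, v, y, z, t, k}): φ is false.
  z (successors {t, m, n}): φ is false.
  t (successors {w, y, z}): φ is false.
  m (successors {u, w, z, t}): φ is false.
  n (successors {u, y, m}): φ is false.
  k (successors {u, v, x, y, t, m, n}): φ is false.
Detail at u (counterexample):
  At u: □□(r ∧ (p → r)) requires □(r ∧ (p → r)) at every successor {u, v, z, t, n, k}.
    □(r ∧ (p → r)) fails at u, so □□(r ∧ (p → r)) is false at u.
      At u: □(r ∧ (p → r)) requires r ∧ (p → r) at every successor {u, v, z, t, n, k}.
        r ∧ (p → r) fails at z, so □(r ∧ (p → r)) is false at u.

No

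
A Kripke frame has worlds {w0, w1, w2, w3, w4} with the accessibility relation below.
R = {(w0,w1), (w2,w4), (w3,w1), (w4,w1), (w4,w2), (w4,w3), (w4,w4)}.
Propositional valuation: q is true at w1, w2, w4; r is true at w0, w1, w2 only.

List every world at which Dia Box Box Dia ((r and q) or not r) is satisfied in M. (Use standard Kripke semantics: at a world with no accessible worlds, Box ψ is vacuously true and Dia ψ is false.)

Let φ = Dia Box Box Dia ((r and q) or not r). Evaluate φ at each world:
  w0 (successors {w1}): φ is true.
  w1 (successors ∅): φ is false.
  w2 (successors {w4}): φ is false.
  w3 (successors {w1}): φ is true.
  w4 (successors {w1, w2, w3, w4}): φ is true.
For instance, at w3:
  At w3: Dia Box Box Dia ((r and q) or not r) requires Box Box Dia ((r and q) or not r) at some successor in {w1}.
    Box Box Dia ((r and q) or not r) holds at w1, so Dia Box Box Dia ((r and q) or not r) is true at w3.
      At w1: no accessible worlds, so Box Box Dia ((r and q) or not r) holds vacuously.
Satisfying worlds: {w0, w3, w4}

w0, w3, w4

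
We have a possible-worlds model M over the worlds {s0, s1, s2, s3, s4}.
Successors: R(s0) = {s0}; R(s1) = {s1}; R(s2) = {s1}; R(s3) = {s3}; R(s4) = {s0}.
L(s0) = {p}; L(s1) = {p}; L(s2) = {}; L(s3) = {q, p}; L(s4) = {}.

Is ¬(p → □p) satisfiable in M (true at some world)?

No

Recall that □ψ holds at a world iff ψ holds at every accessible world, and ◇ψ holds iff ψ holds at some accessible world.
Let φ = ¬(p → □p). Evaluate φ at each world:
  s0 (successors {s0}): φ is false.
  s1 (successors {s1}): φ is false.
  s2 (successors {s1}): φ is false.
  s3 (successors {s3}): φ is false.
  s4 (successors {s0}): φ is false.
For instance, at s3:
  At s3: p → □p is true, so ¬(p → □p) is false.
    At s3: p is true, □p is true, so p → □p is true.
      At s3: □p requires p at every successor {s3}.
        At s3: p is true.
      So □p is true at s3.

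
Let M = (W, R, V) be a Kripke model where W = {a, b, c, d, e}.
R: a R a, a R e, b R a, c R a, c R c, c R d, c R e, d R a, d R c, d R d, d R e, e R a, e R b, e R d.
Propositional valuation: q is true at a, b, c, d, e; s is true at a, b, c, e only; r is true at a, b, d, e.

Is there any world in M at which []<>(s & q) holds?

Yes

Let φ = []<>(s & q). Evaluate φ at each world:
  a (successors {a, e}): φ is true.
  b (successors {a}): φ is true.
  c (successors {a, c, d, e}): φ is true.
  d (successors {a, c, d, e}): φ is true.
  e (successors {a, b, d}): φ is true.
Detail at a (witness):
  At a: []<>(s & q) requires <>(s & q) at every successor {a, e}.
      At a: <>(s & q) requires s & q at some successor in {a, e}.
        s & q holds at a, so <>(s & q) is true at a.
      At e: <>(s & q) requires s & q at some successor in {a, b, d}.
        s & q holds at a, so <>(s & q) is true at e.
  So []<>(s & q) is true at a.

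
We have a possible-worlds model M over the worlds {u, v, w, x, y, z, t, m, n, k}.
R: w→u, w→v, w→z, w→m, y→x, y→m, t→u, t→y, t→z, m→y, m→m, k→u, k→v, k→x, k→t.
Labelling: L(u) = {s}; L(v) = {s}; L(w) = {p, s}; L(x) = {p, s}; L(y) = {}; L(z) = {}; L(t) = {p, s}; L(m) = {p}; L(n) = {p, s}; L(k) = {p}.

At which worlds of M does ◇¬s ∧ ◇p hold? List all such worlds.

w, y, m

Recall that ◇ψ holds at a world iff ψ holds at some accessible world.
Let φ = ◇¬s ∧ ◇p. Evaluate φ at each world:
  u (successors ∅): φ is false.
  v (successors ∅): φ is false.
  w (successors {u, v, z, m}): φ is true.
  x (successors ∅): φ is false.
  y (successors {x, m}): φ is true.
  z (successors ∅): φ is false.
  t (successors {u, y, z}): φ is false.
  m (successors {y, m}): φ is true.
  n (successors ∅): φ is false.
  k (successors {u, v, x, t}): φ is false.
For instance, at k:
  At k: ◇¬s is false, ◇p is true, so ◇¬s ∧ ◇p is false.
    At k: ◇¬s requires ¬s at some successor in {u, v, x, t}.
      At u: ¬s is false.
      At v: ¬s is false.
      At x: ¬s is false.
      At t: ¬s is false.
    So ◇¬s is false at k.
    At k: ◇p requires p at some successor in {u, v, x, t}.
      p holds at x, so ◇p is true at k.
Satisfying worlds: {w, y, m}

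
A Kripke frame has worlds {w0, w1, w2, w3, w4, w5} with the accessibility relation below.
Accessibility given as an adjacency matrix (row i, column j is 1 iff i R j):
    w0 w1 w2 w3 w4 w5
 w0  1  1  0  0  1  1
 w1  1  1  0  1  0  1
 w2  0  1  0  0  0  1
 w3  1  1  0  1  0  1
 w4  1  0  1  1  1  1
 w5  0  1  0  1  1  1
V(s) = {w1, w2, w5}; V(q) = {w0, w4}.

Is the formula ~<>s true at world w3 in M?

At w3: <>s is true, so ~<>s is false.
  At w3: <>s requires s at some successor in {w0, w1, w3, w5}.
    s holds at w1, so <>s is true at w3.

No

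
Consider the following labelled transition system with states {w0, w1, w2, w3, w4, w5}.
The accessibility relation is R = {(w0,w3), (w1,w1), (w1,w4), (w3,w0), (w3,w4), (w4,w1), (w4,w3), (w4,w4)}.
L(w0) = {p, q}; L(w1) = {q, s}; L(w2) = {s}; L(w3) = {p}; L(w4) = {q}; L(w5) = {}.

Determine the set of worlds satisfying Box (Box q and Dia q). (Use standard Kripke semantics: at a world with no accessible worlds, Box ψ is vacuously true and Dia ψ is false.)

w0, w2, w5

Recall that Box ψ holds at a world iff ψ holds at every accessible world, and Dia ψ holds iff ψ holds at some accessible world.
Let φ = Box (Box q and Dia q). Evaluate φ at each world:
  w0 (successors {w3}): φ is true.
  w1 (successors {w1, w4}): φ is false.
  w2 (successors ∅): φ is true.
  w3 (successors {w0, w4}): φ is false.
  w4 (successors {w1, w3, w4}): φ is false.
  w5 (successors ∅): φ is true.
For instance, at w3:
  At w3: Box (Box q and Dia q) requires Box q and Dia q at every successor {w0, w4}.
    Box q and Dia q fails at w0, so Box (Box q and Dia q) is false at w3.
      At w0: Box q is false, Dia q is false, so Box q and Dia q is false.
Satisfying worlds: {w0, w2, w5}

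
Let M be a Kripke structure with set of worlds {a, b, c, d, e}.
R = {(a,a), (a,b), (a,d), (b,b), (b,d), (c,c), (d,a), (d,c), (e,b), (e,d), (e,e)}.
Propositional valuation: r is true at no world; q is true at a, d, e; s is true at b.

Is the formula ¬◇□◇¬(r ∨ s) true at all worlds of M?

Let φ = ¬◇□◇¬(r ∨ s). Evaluate φ at each world:
  a (successors {a, b, d}): φ is false.
  b (successors {b, d}): φ is false.
  c (successors {c}): φ is false.
  d (successors {a, c}): φ is false.
  e (successors {b, d, e}): φ is false.
Detail at a (counterexample):
  At a: ◇□◇¬(r ∨ s) is true, so ¬◇□◇¬(r ∨ s) is false.
    At a: ◇□◇¬(r ∨ s) requires □◇¬(r ∨ s) at some successor in {a, b, d}.
      □◇¬(r ∨ s) holds at a, so ◇□◇¬(r ∨ s) is true at a.

No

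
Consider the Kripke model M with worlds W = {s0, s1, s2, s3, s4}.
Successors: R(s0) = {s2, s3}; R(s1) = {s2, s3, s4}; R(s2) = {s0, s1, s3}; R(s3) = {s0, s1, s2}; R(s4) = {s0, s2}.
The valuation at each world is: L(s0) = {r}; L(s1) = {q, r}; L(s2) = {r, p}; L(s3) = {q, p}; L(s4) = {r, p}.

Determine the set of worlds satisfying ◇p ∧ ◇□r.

Let φ = ◇p ∧ ◇□r. Evaluate φ at each world:
  s0 (successors {s2, s3}): φ is true.
  s1 (successors {s2, s3, s4}): φ is true.
  s2 (successors {s0, s1, s3}): φ is true.
  s3 (successors {s0, s1, s2}): φ is false.
  s4 (successors {s0, s2}): φ is false.
For instance, at s1:
  At s1: ◇p is true, ◇□r is true, so ◇p ∧ ◇□r is true.
    At s1: ◇p requires p at some successor in {s2, s3, s4}.
      p holds at s2, so ◇p is true at s1.
    At s1: ◇□r requires □r at some successor in {s2, s3, s4}.
      □r holds at s3, so ◇□r is true at s1.
Satisfying worlds: {s0, s1, s2}

s0, s1, s2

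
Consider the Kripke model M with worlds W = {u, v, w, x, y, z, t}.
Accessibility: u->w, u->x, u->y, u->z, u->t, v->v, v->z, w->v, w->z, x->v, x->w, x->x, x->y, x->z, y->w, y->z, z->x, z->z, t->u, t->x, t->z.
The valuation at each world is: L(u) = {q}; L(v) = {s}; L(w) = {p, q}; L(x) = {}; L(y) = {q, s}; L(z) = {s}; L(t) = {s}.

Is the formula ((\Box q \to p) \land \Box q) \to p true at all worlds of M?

Recall that \Box ψ holds at a world iff ψ holds at every accessible world, and \Diamond ψ holds iff ψ holds at some accessible world.
Let φ = ((\Box q \to p) \land \Box q) \to p. Evaluate φ at each world:
  u (successors {w, x, y, z, t}): φ is true.
  v (successors {v, z}): φ is true.
  w (successors {v, z}): φ is true.
  x (successors {v, w, x, y, z}): φ is true.
  y (successors {w, z}): φ is true.
  z (successors {x, z}): φ is true.
  t (successors {u, x, z}): φ is true.
For instance, at x:
  At x: (\Box q \to p) \land \Box q is false, p is false, so ((\Box q \to p) \land \Box q) \to p is true.
    At x: \Box q \to p is true, \Box q is false, so (\Box q \to p) \land \Box q is false.
      At x: \Box q is false, p is false, so \Box q \to p is true.
      At x: \Box q requires q at every successor {v, w, x, y, z}.
        q fails at v, so \Box q is false at x.

Yes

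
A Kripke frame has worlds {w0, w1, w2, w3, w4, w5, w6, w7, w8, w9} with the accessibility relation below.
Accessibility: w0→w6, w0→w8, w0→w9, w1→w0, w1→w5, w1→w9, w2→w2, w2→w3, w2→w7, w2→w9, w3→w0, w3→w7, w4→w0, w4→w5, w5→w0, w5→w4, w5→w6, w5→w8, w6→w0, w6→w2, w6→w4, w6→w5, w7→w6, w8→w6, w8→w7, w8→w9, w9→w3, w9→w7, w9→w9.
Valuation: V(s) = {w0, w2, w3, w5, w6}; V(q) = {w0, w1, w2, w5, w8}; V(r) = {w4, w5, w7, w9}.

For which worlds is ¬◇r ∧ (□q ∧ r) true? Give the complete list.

none

Let φ = ¬◇r ∧ (□q ∧ r). Evaluate φ at each world:
  w0 (successors {w6, w8, w9}): φ is false.
  w1 (successors {w0, w5, w9}): φ is false.
  w2 (successors {w2, w3, w7, w9}): φ is false.
  w3 (successors {w0, w7}): φ is false.
  w4 (successors {w0, w5}): φ is false.
  w5 (successors {w0, w4, w6, w8}): φ is false.
  w6 (successors {w0, w2, w4, w5}): φ is false.
  w7 (successors {w6}): φ is false.
  w8 (successors {w6, w7, w9}): φ is false.
  w9 (successors {w3, w7, w9}): φ is false.
For instance, at w1:
  At w1: ¬◇r is false, □q ∧ r is false, so ¬◇r ∧ (□q ∧ r) is false.
    At w1: ◇r is true, so ¬◇r is false.
      At w1: ◇r requires r at some successor in {w0, w5, w9}.
        r holds at w5, so ◇r is true at w1.
    At w1: □q is false, r is false, so □q ∧ r is false.
      At w1: □q requires q at every successor {w0, w5, w9}.
        q fails at w9, so □q is false at w1.
Satisfying worlds: none.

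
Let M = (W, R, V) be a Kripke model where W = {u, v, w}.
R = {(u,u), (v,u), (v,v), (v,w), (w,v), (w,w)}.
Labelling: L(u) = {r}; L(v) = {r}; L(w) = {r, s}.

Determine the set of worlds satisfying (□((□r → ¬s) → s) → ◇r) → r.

Let φ = (□((□r → ¬s) → s) → ◇r) → r. Evaluate φ at each world:
  u (successors {u}): φ is true.
  v (successors {u, v, w}): φ is true.
  w (successors {v, w}): φ is true.
For instance, at v:
  At v: □((□r → ¬s) → s) → ◇r is true, r is true, so (□((□r → ¬s) → s) → ◇r) → r is true.
    At v: □((□r → ¬s) → s) is false, ◇r is true, so □((□r → ¬s) → s) → ◇r is true.
      At v: □((□r → ¬s) → s) requires (□r → ¬s) → s at every successor {u, v, w}.
        (□r → ¬s) → s fails at u, so □((□r → ¬s) → s) is false at v.
      At v: ◇r requires r at some successor in {u, v, w}.
        r holds at u, so ◇r is true at v.
Satisfying worlds: {u, v, w}

u, v, w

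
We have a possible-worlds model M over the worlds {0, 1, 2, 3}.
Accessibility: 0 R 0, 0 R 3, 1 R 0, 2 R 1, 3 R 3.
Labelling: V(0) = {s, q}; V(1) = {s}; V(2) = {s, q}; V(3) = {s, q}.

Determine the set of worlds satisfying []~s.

none

Recall that []ψ holds at a world iff ψ holds at every accessible world, and <>ψ holds iff ψ holds at some accessible world.
Let φ = []~s. Evaluate φ at each world:
  0 (successors {0, 3}): φ is false.
  1 (successors {0}): φ is false.
  2 (successors {1}): φ is false.
  3 (successors {3}): φ is false.
For instance, at 3:
  At 3: []~s requires ~s at every successor {3}.
    ~s fails at 3, so []~s is false at 3.
Satisfying worlds: none.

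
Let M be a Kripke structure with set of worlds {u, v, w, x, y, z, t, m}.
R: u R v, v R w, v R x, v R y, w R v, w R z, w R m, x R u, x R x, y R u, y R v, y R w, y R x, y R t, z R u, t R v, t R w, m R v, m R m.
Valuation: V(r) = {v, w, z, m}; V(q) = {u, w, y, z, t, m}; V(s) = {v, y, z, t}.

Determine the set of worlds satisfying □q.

Let φ = □q. Evaluate φ at each world:
  u (successors {v}): φ is false.
  v (successors {w, x, y}): φ is false.
  w (successors {v, z, m}): φ is false.
  x (successors {u, x}): φ is false.
  y (successors {u, v, w, x, t}): φ is false.
  z (successors {u}): φ is true.
  t (successors {v, w}): φ is false.
  m (successors {v, m}): φ is false.
For instance, at t:
  At t: □q requires q at every successor {v, w}.
    q fails at v, so □q is false at t.
Satisfying worlds: {z}

z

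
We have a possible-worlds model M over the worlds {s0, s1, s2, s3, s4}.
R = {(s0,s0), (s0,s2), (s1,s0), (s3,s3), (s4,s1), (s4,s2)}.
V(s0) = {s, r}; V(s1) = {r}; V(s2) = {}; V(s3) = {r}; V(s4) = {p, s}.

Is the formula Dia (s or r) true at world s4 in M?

Yes

At s4: Dia (s or r) requires s or r at some successor in {s1, s2}.
  s or r holds at s1, so Dia (s or r) is true at s4.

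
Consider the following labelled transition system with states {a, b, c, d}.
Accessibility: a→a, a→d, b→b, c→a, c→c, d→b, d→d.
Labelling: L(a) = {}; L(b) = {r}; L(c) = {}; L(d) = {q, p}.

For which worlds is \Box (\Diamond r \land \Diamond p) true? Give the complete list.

none

Let φ = \Box (\Diamond r \land \Diamond p). Evaluate φ at each world:
  a (successors {a, d}): φ is false.
  b (successors {b}): φ is false.
  c (successors {a, c}): φ is false.
  d (successors {b, d}): φ is false.
For instance, at b:
  At b: \Box (\Diamond r \land \Diamond p) requires \Diamond r \land \Diamond p at every successor {b}.
    \Diamond r \land \Diamond p fails at b, so \Box (\Diamond r \land \Diamond p) is false at b.
      At b: \Diamond r is true, \Diamond p is false, so \Diamond r \land \Diamond p is false.
Satisfying worlds: none.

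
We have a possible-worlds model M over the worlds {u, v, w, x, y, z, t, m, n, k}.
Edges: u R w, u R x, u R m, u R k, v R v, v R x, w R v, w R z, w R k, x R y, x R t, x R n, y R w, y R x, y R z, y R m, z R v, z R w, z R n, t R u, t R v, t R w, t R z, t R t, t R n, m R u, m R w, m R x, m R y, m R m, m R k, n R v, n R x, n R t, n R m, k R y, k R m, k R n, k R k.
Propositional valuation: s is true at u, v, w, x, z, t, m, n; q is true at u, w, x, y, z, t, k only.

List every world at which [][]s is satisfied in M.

x

Let φ = [][]s. Evaluate φ at each world:
  u (successors {w, x, m, k}): φ is false.
  v (successors {v, x}): φ is false.
  w (successors {v, z, k}): φ is false.
  x (successors {y, t, n}): φ is true.
  y (successors {w, x, z, m}): φ is false.
  z (successors {v, w, n}): φ is false.
  t (successors {u, v, w, z, t, n}): φ is false.
  m (successors {u, w, x, y, m, k}): φ is false.
  n (successors {v, x, t, m}): φ is false.
  k (successors {y, m, n, k}): φ is false.
For instance, at n:
  At n: [][]s requires []s at every successor {v, x, t, m}.
    []s fails at x, so [][]s is false at n.
      At x: []s requires s at every successor {y, t, n}.
        s fails at y, so []s is false at x.
Satisfying worlds: {x}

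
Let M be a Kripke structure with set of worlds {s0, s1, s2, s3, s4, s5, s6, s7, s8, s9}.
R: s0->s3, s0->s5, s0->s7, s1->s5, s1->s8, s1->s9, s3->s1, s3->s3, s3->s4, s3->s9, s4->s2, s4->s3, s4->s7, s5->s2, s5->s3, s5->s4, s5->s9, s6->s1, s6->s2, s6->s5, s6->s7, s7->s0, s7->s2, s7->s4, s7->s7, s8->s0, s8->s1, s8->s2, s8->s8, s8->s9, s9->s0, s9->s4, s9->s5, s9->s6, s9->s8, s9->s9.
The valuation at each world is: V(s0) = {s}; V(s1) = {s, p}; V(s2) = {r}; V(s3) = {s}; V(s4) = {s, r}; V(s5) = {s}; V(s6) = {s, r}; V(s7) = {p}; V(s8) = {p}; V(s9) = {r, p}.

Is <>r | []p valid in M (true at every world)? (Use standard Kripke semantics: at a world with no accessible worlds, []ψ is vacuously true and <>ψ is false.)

Let φ = <>r | []p. Evaluate φ at each world:
  s0 (successors {s3, s5, s7}): φ is false.
  s1 (successors {s5, s8, s9}): φ is true.
  s2 (successors ∅): φ is true.
  s3 (successors {s1, s3, s4, s9}): φ is true.
  s4 (successors {s2, s3, s7}): φ is true.
  s5 (successors {s2, s3, s4, s9}): φ is true.
  s6 (successors {s1, s2, s5, s7}): φ is true.
  s7 (successors {s0, s2, s4, s7}): φ is true.
  s8 (successors {s0, s1, s2, s8, s9}): φ is true.
  s9 (successors {s0, s4, s5, s6, s8, s9}): φ is true.
Detail at s0 (counterexample):
  At s0: <>r is false, []p is false, so <>r | []p is false.
    At s0: <>r requires r at some successor in {s3, s5, s7}.
      At s3: r is false.
      At s5: r is false.
      At s7: r is false.
    So <>r is false at s0.
    At s0: []p requires p at every successor {s3, s5, s7}.
      p fails at s3, so []p is false at s0.

No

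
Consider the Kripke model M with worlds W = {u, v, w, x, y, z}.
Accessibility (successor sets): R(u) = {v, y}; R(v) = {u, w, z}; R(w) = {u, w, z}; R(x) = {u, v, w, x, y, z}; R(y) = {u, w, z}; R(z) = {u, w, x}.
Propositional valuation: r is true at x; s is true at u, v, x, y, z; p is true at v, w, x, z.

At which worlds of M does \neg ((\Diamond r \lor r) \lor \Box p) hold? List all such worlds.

u, v, w, y

Let φ = \neg ((\Diamond r \lor r) \lor \Box p). Evaluate φ at each world:
  u (successors {v, y}): φ is true.
  v (successors {u, w, z}): φ is true.
  w (successors {u, w, z}): φ is true.
  x (successors {u, v, w, x, y, z}): φ is false.
  y (successors {u, w, z}): φ is true.
  z (successors {u, w, x}): φ is false.
For instance, at z:
  At z: (\Diamond r \lor r) \lor \Box p is true, so \neg ((\Diamond r \lor r) \lor \Box p) is false.
    At z: \Diamond r \lor r is true, \Box p is false, so (\Diamond r \lor r) \lor \Box p is true.
      At z: \Diamond r is true, r is false, so \Diamond r \lor r is true.
      At z: \Box p requires p at every successor {u, w, x}.
        p fails at u, so \Box p is false at z.
Satisfying worlds: {u, v, w, y}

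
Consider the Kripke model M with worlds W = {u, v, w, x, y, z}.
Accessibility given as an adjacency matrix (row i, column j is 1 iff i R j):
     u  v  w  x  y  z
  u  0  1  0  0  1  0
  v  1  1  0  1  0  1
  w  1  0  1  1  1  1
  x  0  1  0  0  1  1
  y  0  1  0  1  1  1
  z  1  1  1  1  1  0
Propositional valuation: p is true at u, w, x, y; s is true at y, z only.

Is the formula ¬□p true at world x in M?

At x: □p is false, so ¬□p is true.
  At x: □p requires p at every successor {v, y, z}.
    p fails at v, so □p is false at x.

Yes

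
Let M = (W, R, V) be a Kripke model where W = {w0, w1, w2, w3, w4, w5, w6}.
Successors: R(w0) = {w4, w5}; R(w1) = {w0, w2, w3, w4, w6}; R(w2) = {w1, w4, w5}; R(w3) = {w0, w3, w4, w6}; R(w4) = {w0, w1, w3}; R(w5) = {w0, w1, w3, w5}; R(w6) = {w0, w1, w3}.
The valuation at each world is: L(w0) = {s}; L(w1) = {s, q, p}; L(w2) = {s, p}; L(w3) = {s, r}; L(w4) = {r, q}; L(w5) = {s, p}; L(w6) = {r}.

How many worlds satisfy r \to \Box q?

Let φ = r \to \Box q. Evaluate φ at each world:
  w0 (successors {w4, w5}): φ is true.
  w1 (successors {w0, w2, w3, w4, w6}): φ is true.
  w2 (successors {w1, w4, w5}): φ is true.
  w3 (successors {w0, w3, w4, w6}): φ is false.
  w4 (successors {w0, w1, w3}): φ is false.
  w5 (successors {w0, w1, w3, w5}): φ is true.
  w6 (successors {w0, w1, w3}): φ is false.
For instance, at w2:
  At w2: r is false, \Box q is false, so r \to \Box q is true.
    At w2: \Box q requires q at every successor {w1, w4, w5}.
      q fails at w5, so \Box q is false at w2.
Satisfying worlds: {w0, w1, w2, w5}

4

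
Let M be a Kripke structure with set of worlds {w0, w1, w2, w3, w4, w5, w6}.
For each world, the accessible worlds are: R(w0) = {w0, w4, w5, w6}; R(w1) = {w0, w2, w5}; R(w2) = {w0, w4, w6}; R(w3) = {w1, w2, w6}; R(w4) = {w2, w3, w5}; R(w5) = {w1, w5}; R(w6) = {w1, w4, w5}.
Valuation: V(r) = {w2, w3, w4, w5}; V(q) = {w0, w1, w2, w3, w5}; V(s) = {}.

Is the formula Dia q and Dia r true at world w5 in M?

Yes

At w5: Dia q is true, Dia r is true, so Dia q and Dia r is true.
  At w5: Dia q requires q at some successor in {w1, w5}.
    q holds at w1, so Dia q is true at w5.
  At w5: Dia r requires r at some successor in {w1, w5}.
    r holds at w5, so Dia r is true at w5.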